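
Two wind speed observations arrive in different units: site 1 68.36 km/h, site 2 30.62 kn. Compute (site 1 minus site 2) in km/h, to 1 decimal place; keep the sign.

site 2: 30.62 kt = 56.708 km/h.
Difference: 68.360 − 56.708 = 11.7 km/h.

11.7 km/h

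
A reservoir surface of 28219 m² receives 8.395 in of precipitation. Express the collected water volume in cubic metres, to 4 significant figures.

6017 cubic metres

Depth: 8.395 in × 25.4 = 213.233 mm.
1 mm over 1 m² is 1 L, so volume = 213.233 × 28219 = 6017222 L = 6017 m³.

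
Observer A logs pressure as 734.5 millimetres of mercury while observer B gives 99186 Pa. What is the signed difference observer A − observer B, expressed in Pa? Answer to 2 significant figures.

-1300 Pa

observer A: 734.5 mmHg = 97925.29 Pa.
Difference: 97925.29 − 99186.00 = -1300 Pa.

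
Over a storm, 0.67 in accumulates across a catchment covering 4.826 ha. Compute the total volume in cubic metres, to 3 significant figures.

Depth: 0.67 in × 25.4 = 17.018 mm.
Area: 4.826 ha = 48260 m².
1 mm over 1 m² is 1 L, so volume = 17.018 × 48260 = 821288.68 L = 821 m³.

821 cubic metres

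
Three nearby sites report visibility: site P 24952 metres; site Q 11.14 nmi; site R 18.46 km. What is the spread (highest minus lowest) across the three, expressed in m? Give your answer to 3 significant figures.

site Q: 11.14 nmi = 20631.28 m.
site R: 18.46 km = 18460.00 m.
Spread: 24952.00 − 18460.00 = 6490 m.

6490 m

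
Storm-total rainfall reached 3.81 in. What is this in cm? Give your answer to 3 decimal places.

9.677 cm

1 in = 2.54 cm, so 3.81 × 2.54 = 9.677 cm.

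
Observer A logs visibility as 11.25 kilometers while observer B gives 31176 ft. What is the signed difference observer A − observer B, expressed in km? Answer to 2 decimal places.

1.75 km

observer B: 31176 ft = 9.5024 km.
Difference: 11.2500 − 9.5024 = 1.75 km.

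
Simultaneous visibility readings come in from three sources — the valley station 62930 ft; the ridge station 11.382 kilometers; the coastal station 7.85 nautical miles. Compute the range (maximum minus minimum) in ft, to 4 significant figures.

25590 ft

the ridge station: 11.382 km = 37342.52 ft.
the coastal station: 7.85 nmi = 47697.51 ft.
Spread: 62930.00 − 37342.52 = 25590 ft.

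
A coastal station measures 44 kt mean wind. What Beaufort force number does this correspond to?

Beaufort force 9

44 kt lies in the Beaufort 9 band (strong gale, 41–47 kt).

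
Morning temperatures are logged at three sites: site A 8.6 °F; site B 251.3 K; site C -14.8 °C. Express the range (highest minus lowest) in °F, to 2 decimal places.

15.93 °F

site A: 8.6 °F = -13.000 °C.
site B: 251.3 K = -21.850 °C.
Spread: (-13.000) − (-21.850) = 8.850 °C = 15.93 °F.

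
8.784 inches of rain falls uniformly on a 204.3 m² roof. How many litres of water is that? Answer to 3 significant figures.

45600 litres

Depth: 8.784 in × 25.4 = 223.1136 mm.
1 mm over 1 m² is 1 L, so volume = 223.1136 × 204.3 = 45582.108 L ≈ 45600 L.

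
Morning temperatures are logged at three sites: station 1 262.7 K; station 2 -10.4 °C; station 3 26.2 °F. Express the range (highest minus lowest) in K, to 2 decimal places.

station 1: 262.7 K = -10.450 °C.
station 3: 26.2 °F = -3.222 °C.
Spread: (-3.222) − (-10.450) = 7.228 °C.

7.23 K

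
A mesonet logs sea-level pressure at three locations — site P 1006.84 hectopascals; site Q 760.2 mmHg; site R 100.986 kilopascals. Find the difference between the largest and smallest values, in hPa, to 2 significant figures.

site Q: 760.2 mmHg = 1013.517 hPa.
site R: 100.986 kPa = 1009.860 hPa.
Spread: 1013.517 − 1006.840 = 6.7 hPa.

6.7 hPa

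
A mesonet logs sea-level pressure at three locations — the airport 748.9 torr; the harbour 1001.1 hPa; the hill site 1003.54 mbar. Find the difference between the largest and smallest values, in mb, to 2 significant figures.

5.1 mb

the airport: 748.9 mmHg = 998.451 mb.
the harbour: 1001.1 hPa = 1001.100 mb.
Spread: 1003.540 − 998.451 = 5.1 mb.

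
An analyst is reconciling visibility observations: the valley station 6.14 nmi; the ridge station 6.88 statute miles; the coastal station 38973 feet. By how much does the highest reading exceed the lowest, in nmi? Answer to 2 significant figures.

0.44 nmi

the ridge station: 6.88 SM = 5.9786 nmi.
the coastal station: 38973 ft = 6.4141 nmi.
Spread: 6.4141 − 5.9786 = 0.44 nmi.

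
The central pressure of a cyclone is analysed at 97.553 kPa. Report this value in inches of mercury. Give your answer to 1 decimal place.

28.8 inHg

1 kPa = 0.2953 inHg, so 97.553 × 0.2953 = 28.8 inHg.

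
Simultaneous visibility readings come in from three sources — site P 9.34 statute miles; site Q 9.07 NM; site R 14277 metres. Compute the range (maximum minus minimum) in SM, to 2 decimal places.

site Q: 9.07 nmi = 10.4376 SM.
site R: 14277 m = 8.8713 SM.
Spread: 10.4376 − 8.8713 = 1.57 SM.

1.57 SM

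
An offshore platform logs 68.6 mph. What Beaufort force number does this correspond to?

68.6 mph = 30.7 m/s, which is Beaufort 11 (violent storm, 28.5–32.6 m/s).

Beaufort force 11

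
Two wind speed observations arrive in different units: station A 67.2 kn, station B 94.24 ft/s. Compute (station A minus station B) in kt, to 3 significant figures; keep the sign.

11.4 kt

station B: 94.24 ft/s = 55.836 kt.
Difference: 67.200 − 55.836 = 11.4 kt.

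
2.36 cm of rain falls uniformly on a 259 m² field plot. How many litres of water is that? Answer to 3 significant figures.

6110 litres

Depth: 2.36 cm × 10 = 23.6 mm.
1 mm over 1 m² is 1 L, so volume = 23.6 × 259 = 6112.4 L ≈ 6110 L.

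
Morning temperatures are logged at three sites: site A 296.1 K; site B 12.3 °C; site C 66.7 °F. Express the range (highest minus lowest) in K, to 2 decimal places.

site A: 296.1 K = 22.950 °C.
site C: 66.7 °F = 19.278 °C.
Spread: 22.950 − 12.300 = 10.650 °C.

10.65 K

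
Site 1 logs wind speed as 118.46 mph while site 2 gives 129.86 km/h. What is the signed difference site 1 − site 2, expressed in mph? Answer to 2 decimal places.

site 2: 129.86 km/h = 80.6913 mph.
Difference: 118.4600 − 80.6913 = 37.77 mph.

37.77 mph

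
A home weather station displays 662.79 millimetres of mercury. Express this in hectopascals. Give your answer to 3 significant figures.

884 hPa

1 mmHg = 1.33322 hPa, so 662.79 × 1.33322 = 884 hPa.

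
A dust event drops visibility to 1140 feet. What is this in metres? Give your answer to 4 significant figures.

1 ft = 0.3048 m, so 1140 × 0.3048 = 347.5 m.

347.5 m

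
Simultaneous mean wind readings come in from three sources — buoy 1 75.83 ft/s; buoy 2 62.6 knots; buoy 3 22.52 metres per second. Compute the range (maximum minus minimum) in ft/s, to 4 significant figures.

31.77 ft/s

buoy 2: 62.6 kt = 105.6569 ft/s.
buoy 3: 22.52 m/s = 73.8845 ft/s.
Spread: 105.6569 − 73.8845 = 31.77 ft/s.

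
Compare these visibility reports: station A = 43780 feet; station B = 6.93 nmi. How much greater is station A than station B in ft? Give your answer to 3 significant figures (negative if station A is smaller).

1670 ft

station B: 6.93 nmi = 42107.48 ft.
Difference: 43780.00 − 42107.48 = 1670 ft.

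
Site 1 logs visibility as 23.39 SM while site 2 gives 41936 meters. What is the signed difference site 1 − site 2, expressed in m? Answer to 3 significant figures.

site 1: 23.39 SM = 37642.56 m.
Difference: 37642.56 − 41936.00 = -4290 m.

-4290 m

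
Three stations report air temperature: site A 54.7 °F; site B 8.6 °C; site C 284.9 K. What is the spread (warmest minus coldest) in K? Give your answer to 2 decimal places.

site A: 54.7 °F = 12.611 °C.
site C: 284.9 K = 11.750 °C.
Spread: 12.611 − 8.600 = 4.011 °C.

4.01 K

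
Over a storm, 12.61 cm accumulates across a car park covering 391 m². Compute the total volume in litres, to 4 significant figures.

49310 litres

Depth: 12.61 cm × 10 = 126.1 mm.
1 mm over 1 m² is 1 L, so volume = 126.1 × 391 = 49305.1 L ≈ 49310 L.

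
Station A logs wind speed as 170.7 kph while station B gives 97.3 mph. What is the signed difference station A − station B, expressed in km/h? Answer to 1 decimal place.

14.1 km/h

station B: 97.3 mph = 156.589 km/h.
Difference: 170.700 − 156.589 = 14.1 km/h.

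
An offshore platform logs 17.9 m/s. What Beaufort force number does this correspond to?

17.9 m/s lies in the Beaufort 8 band (gale, 17.2–20.7 m/s).

Beaufort force 8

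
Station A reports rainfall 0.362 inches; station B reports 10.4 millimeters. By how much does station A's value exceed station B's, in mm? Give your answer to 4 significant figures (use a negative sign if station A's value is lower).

station A: 0.362 in = 9.19480 mm.
Difference: 9.19480 − 10.40000 = -1.205 mm.

-1.205 mm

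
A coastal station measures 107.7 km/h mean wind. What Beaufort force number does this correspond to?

107.7 km/h = 29.9 m/s, which is Beaufort 11 (violent storm, 28.5–32.6 m/s).

Beaufort force 11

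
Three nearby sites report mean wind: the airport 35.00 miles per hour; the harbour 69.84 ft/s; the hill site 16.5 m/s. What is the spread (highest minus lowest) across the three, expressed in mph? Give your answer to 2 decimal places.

12.62 mph

the harbour: 69.84 ft/s = 47.6182 mph.
the hill site: 16.5 m/s = 36.9094 mph.
Spread: 47.6182 − 35.0000 = 12.62 mph.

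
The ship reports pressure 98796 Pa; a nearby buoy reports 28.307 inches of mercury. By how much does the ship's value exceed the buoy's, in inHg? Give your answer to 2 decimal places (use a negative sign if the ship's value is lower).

0.87 inHg

the ship: 98796 Pa = 29.1744 inHg.
Difference: 29.1744 − 28.3070 = 0.87 inHg.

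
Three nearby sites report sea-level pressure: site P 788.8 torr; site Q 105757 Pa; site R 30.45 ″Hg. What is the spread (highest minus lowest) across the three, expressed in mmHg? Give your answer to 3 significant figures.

site Q: 105757 Pa = 793.243 mmHg.
site R: 30.45 inHg = 773.430 mmHg.
Spread: 793.243 − 773.430 = 19.8 mmHg.

19.8 mmHg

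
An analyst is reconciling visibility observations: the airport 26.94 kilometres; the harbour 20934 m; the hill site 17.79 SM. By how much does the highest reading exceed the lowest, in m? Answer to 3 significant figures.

the airport: 26.94 km = 26940.00 m.
the hill site: 17.79 SM = 28630.23 m.
Spread: 28630.23 − 20934.00 = 7700 m.

7700 m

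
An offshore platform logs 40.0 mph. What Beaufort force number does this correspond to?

Beaufort force 8

40.0 mph = 17.9 m/s, which is Beaufort 8 (gale, 17.2–20.7 m/s).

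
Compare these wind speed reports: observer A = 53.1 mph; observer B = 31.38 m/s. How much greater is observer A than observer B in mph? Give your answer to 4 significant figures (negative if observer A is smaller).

-17.10 mph

observer B: 31.38 m/s = 70.1951 mph.
Difference: 53.1000 − 70.1951 = -17.10 mph.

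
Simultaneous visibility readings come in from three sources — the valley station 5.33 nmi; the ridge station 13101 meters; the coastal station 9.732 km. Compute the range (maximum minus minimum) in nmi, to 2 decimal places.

1.82 nmi

the ridge station: 13101 m = 7.0740 nmi.
the coastal station: 9.732 km = 5.2549 nmi.
Spread: 7.0740 − 5.2549 = 1.82 nmi.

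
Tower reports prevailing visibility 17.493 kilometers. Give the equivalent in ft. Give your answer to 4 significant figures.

57390 ft

1 km = 3280.84 ft, so 17.493 × 3280.84 = 57390 ft.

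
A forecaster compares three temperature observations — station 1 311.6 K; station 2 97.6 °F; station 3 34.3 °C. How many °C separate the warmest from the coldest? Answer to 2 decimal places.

station 1: 311.6 K = 38.450 °C.
station 2: 97.6 °F = 36.444 °C.
Spread: 38.450 − 34.300 = 4.150 °C.

4.15 °C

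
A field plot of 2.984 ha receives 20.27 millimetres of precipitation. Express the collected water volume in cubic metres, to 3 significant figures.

605 cubic metres

Area: 2.984 ha = 29840 m².
1 mm over 1 m² is 1 L, so volume = 20.27 × 29840 = 604856.8 L = 605 m³.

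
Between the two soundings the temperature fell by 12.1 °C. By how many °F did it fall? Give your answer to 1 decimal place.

21.8 °F

Converting a difference, only the 9/5 scale factor applies: Δ°F = 12.1 × 1.8 = 21.8 °F.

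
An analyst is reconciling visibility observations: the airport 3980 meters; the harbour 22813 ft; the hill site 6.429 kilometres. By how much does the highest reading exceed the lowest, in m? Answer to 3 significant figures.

the harbour: 22813 ft = 6953.40 m.
the hill site: 6.429 km = 6429.00 m.
Spread: 6953.40 − 3980.00 = 2970 m.

2970 m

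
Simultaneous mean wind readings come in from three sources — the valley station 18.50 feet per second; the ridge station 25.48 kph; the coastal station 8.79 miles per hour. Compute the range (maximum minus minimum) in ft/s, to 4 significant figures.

10.33 ft/s

the ridge station: 25.48 km/h = 23.2211 ft/s.
the coastal station: 8.79 mph = 12.8920 ft/s.
Spread: 23.2211 − 12.8920 = 10.33 ft/s.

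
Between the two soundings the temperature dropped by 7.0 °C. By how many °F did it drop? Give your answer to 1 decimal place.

12.6 °F

For a temperature change the 32° offset cancels: Δ°F = 7.0 × 1.8 = 12.6 °F.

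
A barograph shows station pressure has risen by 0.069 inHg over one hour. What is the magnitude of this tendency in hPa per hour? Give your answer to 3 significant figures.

0.069 inHg / 1 h × 33.8639 hPa/inHg = 2.34 hPa/h.

2.34 hPa per hour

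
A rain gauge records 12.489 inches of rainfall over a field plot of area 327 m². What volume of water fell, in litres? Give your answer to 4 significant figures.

103700 litres

Depth: 12.489 in × 25.4 = 317.2206 mm.
1 mm over 1 m² is 1 L, so volume = 317.2206 × 327 = 103731.14 L ≈ 103700 L.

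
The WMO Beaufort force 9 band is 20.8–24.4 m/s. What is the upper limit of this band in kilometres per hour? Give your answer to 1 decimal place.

20.8–24.4 m/s × 3.6 = 74.9–87.8 km/h.

87.8 km/h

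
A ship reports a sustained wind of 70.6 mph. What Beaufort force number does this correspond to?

70.6 mph = 31.6 m/s, which is Beaufort 11 (violent storm, 28.5–32.6 m/s).

Beaufort force 11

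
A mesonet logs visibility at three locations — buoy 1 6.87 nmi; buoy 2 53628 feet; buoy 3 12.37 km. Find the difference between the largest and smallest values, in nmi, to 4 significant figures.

2.147 nmi

buoy 2: 53628 ft = 8.82603 nmi.
buoy 3: 12.37 km = 6.67927 nmi.
Spread: 8.82603 − 6.67927 = 2.147 nmi.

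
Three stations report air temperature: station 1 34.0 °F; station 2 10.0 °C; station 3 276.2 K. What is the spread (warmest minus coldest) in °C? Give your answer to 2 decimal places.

station 1: 34.0 °F = 1.111 °C.
station 3: 276.2 K = 3.050 °C.
Spread: 10.000 − 1.111 = 8.889 °C.

8.89 °C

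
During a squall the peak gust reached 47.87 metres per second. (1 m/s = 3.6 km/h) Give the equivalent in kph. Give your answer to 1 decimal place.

172.3 km/h

1 m/s = 3.6 km/h, so 47.87 × 3.6 = 172.3 km/h.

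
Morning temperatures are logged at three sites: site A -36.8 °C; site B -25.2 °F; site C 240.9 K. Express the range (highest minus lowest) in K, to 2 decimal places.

site B: -25.2 °F = -31.778 °C.
site C: 240.9 K = -32.250 °C.
Spread: (-31.778) − (-36.800) = 5.022 °C.

5.02 K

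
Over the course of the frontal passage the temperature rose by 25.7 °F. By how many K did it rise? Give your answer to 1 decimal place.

A change of 1 °C equals a change of 1.8 °F: ΔK = 25.7 × 0.5556 = 14.3 K.

14.3 K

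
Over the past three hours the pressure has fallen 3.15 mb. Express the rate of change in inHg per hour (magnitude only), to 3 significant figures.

3.15 mb / 3 h × 0.02953 inHg/mb = 0.0310 inHg/h.

0.0310 inHg per hour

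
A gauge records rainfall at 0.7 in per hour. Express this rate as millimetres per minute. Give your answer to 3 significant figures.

0.296 mm/minute

0.7 in/hour × 25.4 mm/in × 0.0166667 hour/minute = 0.296 mm/minute.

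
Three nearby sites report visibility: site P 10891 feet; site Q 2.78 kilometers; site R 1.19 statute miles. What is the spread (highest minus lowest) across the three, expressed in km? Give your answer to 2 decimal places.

1.40 km

site P: 10891 ft = 3.3196 km.
site R: 1.19 SM = 1.9151 km.
Spread: 3.3196 − 1.9151 = 1.40 km.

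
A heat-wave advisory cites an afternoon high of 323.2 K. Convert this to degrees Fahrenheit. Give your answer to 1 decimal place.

122.1 °F

First to °C: 50.05 °C.
Then to °F: 122.1 °F.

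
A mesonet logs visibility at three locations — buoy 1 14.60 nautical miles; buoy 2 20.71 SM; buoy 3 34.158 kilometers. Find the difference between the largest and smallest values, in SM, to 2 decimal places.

buoy 1: 14.60 nmi = 16.8014 SM.
buoy 3: 34.158 km = 21.2248 SM.
Spread: 21.2248 − 16.8014 = 4.42 SM.

4.42 SM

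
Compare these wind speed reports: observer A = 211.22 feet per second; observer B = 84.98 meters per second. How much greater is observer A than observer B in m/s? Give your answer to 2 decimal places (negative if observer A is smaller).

-20.60 m/s

observer A: 211.22 ft/s = 64.3799 m/s.
Difference: 64.3799 − 84.9800 = -20.60 m/s.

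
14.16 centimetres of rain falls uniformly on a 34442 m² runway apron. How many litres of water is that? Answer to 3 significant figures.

Depth: 14.16 cm × 10 = 141.6 mm.
1 mm over 1 m² is 1 L, so volume = 141.6 × 34442 = 4876987.2 L ≈ 4880000 L.

4880000 litres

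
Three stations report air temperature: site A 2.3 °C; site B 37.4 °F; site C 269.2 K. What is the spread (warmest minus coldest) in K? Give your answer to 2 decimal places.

6.95 K

site B: 37.4 °F = 3.000 °C.
site C: 269.2 K = -3.950 °C.
Spread: 3.000 − (-3.950) = 6.950 °C.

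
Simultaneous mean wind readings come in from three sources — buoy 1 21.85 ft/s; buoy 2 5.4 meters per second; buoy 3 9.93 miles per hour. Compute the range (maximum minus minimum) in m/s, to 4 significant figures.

buoy 1: 21.85 ft/s = 6.65988 m/s.
buoy 3: 9.93 mph = 4.43911 m/s.
Spread: 6.65988 − 4.43911 = 2.221 m/s.

2.221 m/s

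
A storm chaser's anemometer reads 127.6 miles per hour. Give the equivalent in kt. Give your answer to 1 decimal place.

1 mph = 0.868976 kt, so 127.6 × 0.868976 = 110.9 kt.

110.9 kt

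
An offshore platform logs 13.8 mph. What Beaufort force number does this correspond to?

Beaufort force 4

13.8 mph = 6.2 m/s, which is Beaufort 4 (moderate breeze, 5.5–7.9 m/s).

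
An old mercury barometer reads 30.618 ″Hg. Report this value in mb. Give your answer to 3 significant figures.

1040 mb

1 inHg = 33.8639 mb, so 30.618 × 33.8639 = 1040 mb.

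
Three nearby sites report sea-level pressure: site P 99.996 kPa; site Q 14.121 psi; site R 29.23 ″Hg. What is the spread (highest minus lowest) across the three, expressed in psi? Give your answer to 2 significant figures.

site P: 99.996 kPa = 14.5032 psi.
site R: 29.23 inHg = 14.3564 psi.
Spread: 14.5032 − 14.1210 = 0.38 psi.

0.38 psi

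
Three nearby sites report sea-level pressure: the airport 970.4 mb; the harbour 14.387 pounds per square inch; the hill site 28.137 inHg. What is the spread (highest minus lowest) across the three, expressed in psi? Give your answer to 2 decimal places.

0.57 psi

the airport: 970.4 mb = 14.0745 psi.
the hill site: 28.137 inHg = 13.8196 psi.
Spread: 14.3870 − 13.8196 = 0.57 psi.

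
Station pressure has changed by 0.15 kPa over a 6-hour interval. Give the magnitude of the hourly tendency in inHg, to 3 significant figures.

0.00738 inHg per hour

0.15 kPa / 6 h × 0.2953 inHg/kPa = 0.00738 inHg/h.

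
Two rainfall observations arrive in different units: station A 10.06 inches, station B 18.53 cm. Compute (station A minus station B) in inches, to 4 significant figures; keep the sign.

2.765 in

station B: 18.53 cm = 7.29528 in.
Difference: 10.06000 − 7.29528 = 2.765 in.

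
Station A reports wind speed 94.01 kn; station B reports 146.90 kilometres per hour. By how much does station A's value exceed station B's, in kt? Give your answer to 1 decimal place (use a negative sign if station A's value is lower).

station B: 146.90 km/h = 79.320 kt.
Difference: 94.010 − 79.320 = 14.7 kt.

14.7 kt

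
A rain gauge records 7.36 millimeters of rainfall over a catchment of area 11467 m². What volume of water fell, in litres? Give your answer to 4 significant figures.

84400 litres

1 mm over 1 m² is 1 L, so volume = 7.36 × 11467 = 84397.12 L ≈ 84400 L.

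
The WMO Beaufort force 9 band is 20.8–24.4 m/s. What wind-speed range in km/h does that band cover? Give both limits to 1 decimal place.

20.8–24.4 m/s × 3.6 = 74.9–87.8 km/h.

74.9 to 87.8 km/h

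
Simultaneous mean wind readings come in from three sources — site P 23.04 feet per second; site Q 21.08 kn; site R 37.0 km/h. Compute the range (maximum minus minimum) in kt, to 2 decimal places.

7.43 kt

site P: 23.04 ft/s = 13.6508 kt.
site R: 37.0 km/h = 19.9784 kt.
Spread: 21.0800 − 13.6508 = 7.43 kt.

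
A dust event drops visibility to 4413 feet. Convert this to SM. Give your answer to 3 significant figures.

0.836 SM

1 ft = 0.000189394 SM, so 4413 × 0.000189394 = 0.836 SM.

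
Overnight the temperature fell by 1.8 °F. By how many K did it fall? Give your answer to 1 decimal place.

Converting a difference, only the 9/5 scale factor applies: ΔK = 1.8 × 0.5556 = 1.0 K.

1.0 K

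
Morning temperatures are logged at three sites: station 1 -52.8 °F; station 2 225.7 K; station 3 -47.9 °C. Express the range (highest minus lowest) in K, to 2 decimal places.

0.79 K

station 1: -52.8 °F = -47.111 °C.
station 2: 225.7 K = -47.450 °C.
Spread: (-47.111) − (-47.900) = 0.789 °C.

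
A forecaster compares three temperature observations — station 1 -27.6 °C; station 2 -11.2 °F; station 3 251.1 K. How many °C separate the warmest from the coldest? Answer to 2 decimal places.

5.55 °C

station 2: -11.2 °F = -24.000 °C.
station 3: 251.1 K = -22.050 °C.
Spread: (-22.050) − (-27.600) = 5.550 °C.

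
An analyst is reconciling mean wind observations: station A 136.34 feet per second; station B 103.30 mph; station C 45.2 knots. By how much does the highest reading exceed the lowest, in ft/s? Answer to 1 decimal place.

station B: 103.30 mph = 151.507 ft/s.
station C: 45.2 kt = 76.289 ft/s.
Spread: 151.507 − 76.289 = 75.2 ft/s.

75.2 ft/s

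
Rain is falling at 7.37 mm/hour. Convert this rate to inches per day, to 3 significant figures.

7.37 mm/hour × 0.0393701 in/mm × 24 hour/day = 6.96 in/day.

6.96 in/day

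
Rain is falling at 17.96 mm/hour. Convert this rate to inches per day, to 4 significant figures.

17.96 mm/hour × 0.0393701 in/mm × 24 hour/day = 16.97 in/day.

16.97 in/day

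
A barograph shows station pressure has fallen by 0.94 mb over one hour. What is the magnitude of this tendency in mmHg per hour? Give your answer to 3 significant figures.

0.705 mmHg per hour

0.94 mb / 1 h × 0.750062 mmHg/mb = 0.705 mmHg/h.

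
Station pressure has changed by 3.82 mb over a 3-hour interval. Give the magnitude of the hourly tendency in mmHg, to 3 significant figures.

3.82 mb / 3 h × 0.750062 mmHg/mb = 0.955 mmHg/h.

0.955 mmHg per hour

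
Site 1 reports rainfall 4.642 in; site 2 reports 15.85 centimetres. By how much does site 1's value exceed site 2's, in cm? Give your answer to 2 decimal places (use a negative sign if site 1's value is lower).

-4.06 cm

site 1: 4.642 in = 11.7907 cm.
Difference: 11.7907 − 15.8500 = -4.06 cm.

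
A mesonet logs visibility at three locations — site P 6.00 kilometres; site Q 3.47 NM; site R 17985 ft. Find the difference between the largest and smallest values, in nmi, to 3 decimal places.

site P: 6.00 km = 3.23974 nmi.
site R: 17985 ft = 2.95995 nmi.
Spread: 3.47000 − 2.95995 = 0.510 nmi.

0.510 nmi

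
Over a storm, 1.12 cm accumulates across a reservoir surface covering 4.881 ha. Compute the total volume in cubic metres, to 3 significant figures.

547 cubic metres

Depth: 1.12 cm × 10 = 11.2 mm.
Area: 4.881 ha = 48810 m².
1 mm over 1 m² is 1 L, so volume = 11.2 × 48810 = 546672 L = 547 m³.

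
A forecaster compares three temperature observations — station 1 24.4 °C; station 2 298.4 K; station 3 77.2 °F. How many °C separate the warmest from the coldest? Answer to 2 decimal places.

station 2: 298.4 K = 25.250 °C.
station 3: 77.2 °F = 25.111 °C.
Spread: 25.250 − 24.400 = 0.850 °C.

0.85 °C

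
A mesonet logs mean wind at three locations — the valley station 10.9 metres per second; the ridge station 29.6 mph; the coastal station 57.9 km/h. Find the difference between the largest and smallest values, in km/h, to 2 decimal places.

18.66 km/h

the valley station: 10.9 m/s = 39.2400 km/h.
the ridge station: 29.6 mph = 47.6366 km/h.
Spread: 57.9000 − 39.2400 = 18.66 km/h.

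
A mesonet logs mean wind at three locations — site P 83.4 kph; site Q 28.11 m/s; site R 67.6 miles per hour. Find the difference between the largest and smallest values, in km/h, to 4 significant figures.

site Q: 28.11 m/s = 101.1960 km/h.
site R: 67.6 mph = 108.7917 km/h.
Spread: 108.7917 − 83.4000 = 25.39 km/h.

25.39 km/h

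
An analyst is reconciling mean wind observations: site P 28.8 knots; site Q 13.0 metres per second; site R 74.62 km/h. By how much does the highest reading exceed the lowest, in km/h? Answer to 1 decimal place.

27.8 km/h

site P: 28.8 kt = 53.338 km/h.
site Q: 13.0 m/s = 46.800 km/h.
Spread: 74.620 − 46.800 = 27.8 km/h.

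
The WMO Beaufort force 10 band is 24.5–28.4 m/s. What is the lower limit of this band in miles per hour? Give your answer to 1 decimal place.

24.5–28.4 m/s × 2.237 = 54.8–63.5 mph.

54.8 mph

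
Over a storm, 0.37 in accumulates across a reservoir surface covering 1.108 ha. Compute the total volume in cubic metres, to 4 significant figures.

104.1 cubic metres

Depth: 0.37 in × 25.4 = 9.398 mm.
Area: 1.108 ha = 11080 m².
1 mm over 1 m² is 1 L, so volume = 9.398 × 11080 = 104129.84 L = 104.1 m³.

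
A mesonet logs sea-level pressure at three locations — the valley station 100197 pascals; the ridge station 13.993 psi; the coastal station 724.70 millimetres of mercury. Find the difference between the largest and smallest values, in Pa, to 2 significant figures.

the ridge station: 13.993 psi = 96478.34 Pa.
the coastal station: 724.70 mmHg = 96618.73 Pa.
Spread: 100197.00 − 96478.34 = 3700 Pa.

3700 Pa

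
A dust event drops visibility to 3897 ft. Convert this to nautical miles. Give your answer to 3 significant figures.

0.641 nmi

1 ft = 0.000164579 nmi, so 3897 × 0.000164579 = 0.641 nmi.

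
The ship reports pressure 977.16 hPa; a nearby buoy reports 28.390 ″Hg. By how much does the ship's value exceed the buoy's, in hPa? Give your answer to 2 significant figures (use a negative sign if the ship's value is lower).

the buoy: 28.390 inHg = 961.40 hPa.
Difference: 977.16 − 961.40 = 16 hPa.

16 hPa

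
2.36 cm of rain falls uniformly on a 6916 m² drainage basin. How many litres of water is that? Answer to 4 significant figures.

Depth: 2.36 cm × 10 = 23.6 mm.
1 mm over 1 m² is 1 L, so volume = 23.6 × 6916 = 163217.6 L ≈ 163200 L.

163200 litres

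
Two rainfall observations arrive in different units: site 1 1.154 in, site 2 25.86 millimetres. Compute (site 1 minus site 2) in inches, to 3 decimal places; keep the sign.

0.136 in

site 2: 25.86 mm = 1.01811 in.
Difference: 1.15400 − 1.01811 = 0.136 in.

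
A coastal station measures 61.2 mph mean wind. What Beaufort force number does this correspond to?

Beaufort force 10

61.2 mph = 27.4 m/s, which is Beaufort 10 (storm, 24.5–28.4 m/s).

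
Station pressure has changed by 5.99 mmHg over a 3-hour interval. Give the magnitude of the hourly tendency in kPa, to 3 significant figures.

0.266 kPa per hour

5.99 mmHg / 3 h × 0.133322 kPa/mmHg = 0.266 kPa/h.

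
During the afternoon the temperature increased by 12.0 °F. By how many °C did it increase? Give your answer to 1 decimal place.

6.7 °C

For a temperature change the 32° offset cancels: Δ°C = 12.0 × 0.5556 = 6.7 °C.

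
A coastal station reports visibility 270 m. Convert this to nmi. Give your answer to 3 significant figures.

1 m = 0.000539957 nmi, so 270 × 0.000539957 = 0.146 nmi.

0.146 nmi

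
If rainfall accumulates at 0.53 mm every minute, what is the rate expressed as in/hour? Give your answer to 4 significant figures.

0.53 mm/minute × 0.0393701 in/mm × 60 minute/hour = 1.252 in/hour.

1.252 in/hour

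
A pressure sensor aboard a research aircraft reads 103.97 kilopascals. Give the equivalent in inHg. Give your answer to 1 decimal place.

1 kPa = 0.2953 inHg, so 103.97 × 0.2953 = 30.7 inHg.

30.7 inHg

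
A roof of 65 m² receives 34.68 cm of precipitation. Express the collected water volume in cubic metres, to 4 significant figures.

22.54 cubic metres

Depth: 34.68 cm × 10 = 346.8 mm.
1 mm over 1 m² is 1 L, so volume = 346.8 × 65 = 22542 L = 22.54 m³.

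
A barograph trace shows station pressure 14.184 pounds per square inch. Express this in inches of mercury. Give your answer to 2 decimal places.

1 psi = 2.03602 inHg, so 14.184 × 2.03602 = 28.88 inHg.

28.88 inHg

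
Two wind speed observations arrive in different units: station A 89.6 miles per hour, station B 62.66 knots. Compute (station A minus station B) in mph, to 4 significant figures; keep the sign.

17.49 mph

station B: 62.66 kt = 72.1078 mph.
Difference: 89.6000 − 72.1078 = 17.49 mph.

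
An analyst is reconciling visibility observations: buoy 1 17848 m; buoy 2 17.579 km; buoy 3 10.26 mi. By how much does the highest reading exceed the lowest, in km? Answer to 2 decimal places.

buoy 1: 17848 m = 17.8480 km.
buoy 3: 10.26 SM = 16.5119 km.
Spread: 17.8480 − 16.5119 = 1.34 km.

1.34 km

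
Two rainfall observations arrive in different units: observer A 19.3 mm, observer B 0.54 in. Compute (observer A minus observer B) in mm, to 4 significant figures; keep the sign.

observer B: 0.54 in = 13.71600 mm.
Difference: 19.30000 − 13.71600 = 5.584 mm.

5.584 mm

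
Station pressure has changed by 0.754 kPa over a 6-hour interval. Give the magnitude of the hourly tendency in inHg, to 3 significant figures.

0.0371 inHg per hour

0.754 kPa / 6 h × 0.2953 inHg/kPa = 0.0371 inHg/h.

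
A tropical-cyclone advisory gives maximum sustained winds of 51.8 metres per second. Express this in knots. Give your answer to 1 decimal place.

100.7 kt

1 m/s = 1.94384 kt, so 51.8 × 1.94384 = 100.7 kt.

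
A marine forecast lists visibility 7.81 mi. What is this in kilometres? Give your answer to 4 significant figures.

12.57 km

1 SM = 1.60934 km, so 7.81 × 1.60934 = 12.57 km.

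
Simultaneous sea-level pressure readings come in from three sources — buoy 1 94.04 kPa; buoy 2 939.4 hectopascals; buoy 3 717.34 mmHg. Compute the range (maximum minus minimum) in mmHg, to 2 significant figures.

buoy 1: 94.04 kPa = 705.36 mmHg.
buoy 2: 939.4 hPa = 704.61 mmHg.
Spread: 717.34 − 704.61 = 13 mmHg.

13 mmHg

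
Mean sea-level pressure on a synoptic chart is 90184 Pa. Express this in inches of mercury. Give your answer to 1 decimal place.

26.6 inHg

1 Pa = 0.0002953 inHg, so 90184 × 0.0002953 = 26.6 inHg.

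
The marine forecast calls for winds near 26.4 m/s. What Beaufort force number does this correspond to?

26.4 m/s lies in the Beaufort 10 band (storm, 24.5–28.4 m/s).

Beaufort force 10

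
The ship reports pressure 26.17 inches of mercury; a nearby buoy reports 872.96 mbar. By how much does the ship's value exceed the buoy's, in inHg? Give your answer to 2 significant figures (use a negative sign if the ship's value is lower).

the buoy: 872.96 mb = 25.7785 inHg.
Difference: 26.1700 − 25.7785 = 0.39 inHg.

0.39 inHg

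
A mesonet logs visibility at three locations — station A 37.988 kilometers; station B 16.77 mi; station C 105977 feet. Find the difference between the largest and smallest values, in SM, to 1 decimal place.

station A: 37.988 km = 23.605 SM.
station C: 105977 ft = 20.071 SM.
Spread: 23.605 − 16.770 = 6.8 SM.

6.8 SM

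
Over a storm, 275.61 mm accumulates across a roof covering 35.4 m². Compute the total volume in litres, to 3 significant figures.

9760 litres

1 mm over 1 m² is 1 L, so volume = 275.61 × 35.4 = 9756.594 L ≈ 9760 L.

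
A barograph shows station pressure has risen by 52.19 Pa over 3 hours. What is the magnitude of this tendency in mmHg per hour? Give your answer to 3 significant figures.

0.130 mmHg per hour

52.19 Pa / 3 h × 0.00750062 mmHg/Pa = 0.130 mmHg/h.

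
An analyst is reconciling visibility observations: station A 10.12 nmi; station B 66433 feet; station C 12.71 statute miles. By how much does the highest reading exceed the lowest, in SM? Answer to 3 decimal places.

1.064 SM

station A: 10.12 nmi = 11.64589 SM.
station B: 66433 ft = 12.58201 SM.
Spread: 12.71000 − 11.64589 = 1.064 SM.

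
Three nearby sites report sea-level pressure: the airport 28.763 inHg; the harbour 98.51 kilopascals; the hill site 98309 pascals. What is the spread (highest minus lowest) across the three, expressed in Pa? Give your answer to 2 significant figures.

the airport: 28.763 inHg = 97402.71 Pa.
the harbour: 98.51 kPa = 98510.00 Pa.
Spread: 98510.00 − 97402.71 = 1100 Pa.

1100 Pa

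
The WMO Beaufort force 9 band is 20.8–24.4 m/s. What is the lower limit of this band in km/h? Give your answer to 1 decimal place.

20.8–24.4 m/s × 3.6 = 74.9–87.8 km/h.

74.9 km/h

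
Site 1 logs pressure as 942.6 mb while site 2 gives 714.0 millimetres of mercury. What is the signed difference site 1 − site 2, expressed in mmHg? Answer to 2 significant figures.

site 1: 942.6 mb = 707.008 mmHg.
Difference: 707.008 − 714.000 = -7.0 mmHg.

-7.0 mmHg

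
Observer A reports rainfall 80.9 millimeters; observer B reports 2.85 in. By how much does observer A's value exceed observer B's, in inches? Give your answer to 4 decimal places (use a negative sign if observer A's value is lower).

observer A: 80.9 mm = 3.185039 in.
Difference: 3.185039 − 2.850000 = 0.3350 in.

0.3350 in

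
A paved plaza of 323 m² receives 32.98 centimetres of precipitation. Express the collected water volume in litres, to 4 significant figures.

106500 litres

Depth: 32.98 cm × 10 = 329.8 mm.
1 mm over 1 m² is 1 L, so volume = 329.8 × 323 = 106525.4 L ≈ 106500 L.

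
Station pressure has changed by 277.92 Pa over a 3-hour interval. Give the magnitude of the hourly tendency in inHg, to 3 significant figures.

0.0274 inHg per hour

277.92 Pa / 3 h × 0.0002953 inHg/Pa = 0.0274 inHg/h.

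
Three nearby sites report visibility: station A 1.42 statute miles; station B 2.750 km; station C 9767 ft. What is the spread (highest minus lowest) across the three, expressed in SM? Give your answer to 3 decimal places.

0.430 SM

station B: 2.750 km = 1.70877 SM.
station C: 9767 ft = 1.84981 SM.
Spread: 1.84981 − 1.42000 = 0.430 SM.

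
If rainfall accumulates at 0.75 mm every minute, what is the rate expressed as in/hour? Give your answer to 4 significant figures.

0.75 mm/minute × 0.0393701 in/mm × 60 minute/hour = 1.772 in/hour.

1.772 in/hour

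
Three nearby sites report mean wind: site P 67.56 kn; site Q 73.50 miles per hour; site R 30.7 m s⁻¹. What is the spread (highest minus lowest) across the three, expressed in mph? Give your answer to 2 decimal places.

site P: 67.56 kt = 77.7467 mph.
site R: 30.7 m/s = 68.6739 mph.
Spread: 77.7467 − 68.6739 = 9.07 mph.

9.07 mph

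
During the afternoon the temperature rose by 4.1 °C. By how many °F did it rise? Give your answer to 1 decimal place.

7.4 °F

A change of 1 °C equals a change of 1.8 °F: Δ°F = 4.1 × 1.8 = 7.4 °F.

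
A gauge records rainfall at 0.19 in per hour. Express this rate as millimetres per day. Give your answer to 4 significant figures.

0.19 in/hour × 25.4 mm/in × 24 hour/day = 115.8 mm/day.

115.8 mm/day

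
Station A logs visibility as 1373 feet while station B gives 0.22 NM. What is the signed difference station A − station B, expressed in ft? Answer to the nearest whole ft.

station B: 0.22 nmi = 1336.75 ft.
Difference: 1373.00 − 1336.75 = 36 ft.

36 ft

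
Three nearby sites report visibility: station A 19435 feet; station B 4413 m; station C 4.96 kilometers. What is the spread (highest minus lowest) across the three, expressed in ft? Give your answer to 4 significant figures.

station B: 4413 m = 14478.35 ft.
station C: 4.96 km = 16272.97 ft.
Spread: 19435.00 − 14478.35 = 4957 ft.

4957 ft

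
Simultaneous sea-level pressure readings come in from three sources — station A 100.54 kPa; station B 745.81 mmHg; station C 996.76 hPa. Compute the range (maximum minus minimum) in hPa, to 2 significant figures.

11 hPa

station A: 100.54 kPa = 1005.40 hPa.
station B: 745.81 mmHg = 994.33 hPa.
Spread: 1005.40 − 994.33 = 11 hPa.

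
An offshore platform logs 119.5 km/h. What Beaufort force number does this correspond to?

Beaufort force 12

119.5 km/h = 33.2 m/s, which is Beaufort 12 (hurricane force, ≥32.7 m/s).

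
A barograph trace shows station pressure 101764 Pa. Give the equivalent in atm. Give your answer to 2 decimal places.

1.00 atm

1 Pa = 9.86923e-06 atm, so 101764 × 9.86923e-06 = 1.00 atm.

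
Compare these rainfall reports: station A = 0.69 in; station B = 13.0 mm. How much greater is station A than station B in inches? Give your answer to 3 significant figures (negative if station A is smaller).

station B: 13.0 mm = 0.51181 in.
Difference: 0.69000 − 0.51181 = 0.178 in.

0.178 in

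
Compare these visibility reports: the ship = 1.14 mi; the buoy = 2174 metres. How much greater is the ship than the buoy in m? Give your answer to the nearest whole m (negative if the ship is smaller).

the ship: 1.14 SM = 1834.65 m.
Difference: 1834.65 − 2174.00 = -339 m.

-339 m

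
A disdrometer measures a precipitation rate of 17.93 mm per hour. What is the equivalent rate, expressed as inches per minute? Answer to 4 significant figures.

17.93 mm/hour × 0.0393701 in/mm × 0.0166667 hour/minute = 0.01177 in/minute.

0.01177 in/minute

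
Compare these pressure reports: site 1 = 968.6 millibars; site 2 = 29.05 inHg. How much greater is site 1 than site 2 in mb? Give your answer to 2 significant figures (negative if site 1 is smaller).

site 2: 29.05 inHg = 983.75 mb.
Difference: 968.60 − 983.75 = -15 mb.

-15 mb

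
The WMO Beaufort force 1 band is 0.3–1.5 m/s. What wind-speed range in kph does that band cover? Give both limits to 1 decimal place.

0.3–1.5 m/s × 3.6 = 1.1–5.4 km/h.

1.1 to 5.4 km/h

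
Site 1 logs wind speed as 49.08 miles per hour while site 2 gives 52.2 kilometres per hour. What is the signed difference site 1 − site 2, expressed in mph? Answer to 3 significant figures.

16.6 mph

site 2: 52.2 km/h = 32.436 mph.
Difference: 49.080 − 32.436 = 16.6 mph.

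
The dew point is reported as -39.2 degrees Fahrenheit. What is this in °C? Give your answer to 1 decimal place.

°C = (°F − 32) × 5/9 = (-39.2 − 32) / 1.8 = -39.6 °C.

-39.6 °C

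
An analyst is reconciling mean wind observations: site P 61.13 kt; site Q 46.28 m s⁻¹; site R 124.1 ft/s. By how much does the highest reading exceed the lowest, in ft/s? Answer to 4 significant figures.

48.66 ft/s

site P: 61.13 kt = 103.1758 ft/s.
site Q: 46.28 m/s = 151.8373 ft/s.
Spread: 151.8373 − 103.1758 = 48.66 ft/s.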